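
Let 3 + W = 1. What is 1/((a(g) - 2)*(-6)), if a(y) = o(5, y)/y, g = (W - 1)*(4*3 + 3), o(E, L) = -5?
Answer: 3/34 ≈ 0.088235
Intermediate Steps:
W = -2 (W = -3 + 1 = -2)
g = -45 (g = (-2 - 1)*(4*3 + 3) = -3*(12 + 3) = -3*15 = -45)
a(y) = -5/y
1/((a(g) - 2)*(-6)) = 1/((-5/(-45) - 2)*(-6)) = 1/((-5*(-1/45) - 2)*(-6)) = 1/((⅑ - 2)*(-6)) = 1/(-17/9*(-6)) = 1/(34/3) = 3/34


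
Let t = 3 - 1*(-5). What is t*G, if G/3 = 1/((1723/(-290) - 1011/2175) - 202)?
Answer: -34800/302189 ≈ -0.11516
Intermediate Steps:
t = 8 (t = 3 + 5 = 8)
G = -4350/302189 (G = 3/((1723/(-290) - 1011/2175) - 202) = 3/((1723*(-1/290) - 1011*1/2175) - 202) = 3/((-1723/290 - 337/725) - 202) = 3/(-9289/1450 - 202) = 3/(-302189/1450) = 3*(-1450/302189) = -4350/302189 ≈ -0.014395)
t*G = 8*(-4350/302189) = -34800/302189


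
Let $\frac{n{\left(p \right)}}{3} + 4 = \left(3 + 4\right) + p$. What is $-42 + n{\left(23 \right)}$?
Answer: $36$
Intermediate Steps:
$n{\left(p \right)} = 9 + 3 p$ ($n{\left(p \right)} = -12 + 3 \left(\left(3 + 4\right) + p\right) = -12 + 3 \left(7 + p\right) = -12 + \left(21 + 3 p\right) = 9 + 3 p$)
$-42 + n{\left(23 \right)} = -42 + \left(9 + 3 \cdot 23\right) = -42 + \left(9 + 69\right) = -42 + 78 = 36$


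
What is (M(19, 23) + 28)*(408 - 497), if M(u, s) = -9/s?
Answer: -56515/23 ≈ -2457.2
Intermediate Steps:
(M(19, 23) + 28)*(408 - 497) = (-9/23 + 28)*(408 - 497) = (-9*1/23 + 28)*(-89) = (-9/23 + 28)*(-89) = (635/23)*(-89) = -56515/23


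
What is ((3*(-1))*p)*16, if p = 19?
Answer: -912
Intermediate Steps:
((3*(-1))*p)*16 = ((3*(-1))*19)*16 = -3*19*16 = -57*16 = -912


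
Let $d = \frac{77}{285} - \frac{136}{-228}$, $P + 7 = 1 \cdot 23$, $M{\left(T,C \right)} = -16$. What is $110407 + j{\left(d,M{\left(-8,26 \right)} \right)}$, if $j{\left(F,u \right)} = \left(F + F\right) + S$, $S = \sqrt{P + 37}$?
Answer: $\frac{1656131}{15} + \sqrt{53} \approx 1.1042 \cdot 10^{5}$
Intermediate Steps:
$P = 16$ ($P = -7 + 1 \cdot 23 = -7 + 23 = 16$)
$S = \sqrt{53}$ ($S = \sqrt{16 + 37} = \sqrt{53} \approx 7.2801$)
$d = \frac{13}{15}$ ($d = 77 \cdot \frac{1}{285} - - \frac{34}{57} = \frac{77}{285} + \frac{34}{57} = \frac{13}{15} \approx 0.86667$)
$j{\left(F,u \right)} = \sqrt{53} + 2 F$ ($j{\left(F,u \right)} = \left(F + F\right) + \sqrt{53} = 2 F + \sqrt{53} = \sqrt{53} + 2 F$)
$110407 + j{\left(d,M{\left(-8,26 \right)} \right)} = 110407 + \left(\sqrt{53} + 2 \cdot \frac{13}{15}\right) = 110407 + \left(\sqrt{53} + \frac{26}{15}\right) = 110407 + \left(\frac{26}{15} + \sqrt{53}\right) = \frac{1656131}{15} + \sqrt{53}$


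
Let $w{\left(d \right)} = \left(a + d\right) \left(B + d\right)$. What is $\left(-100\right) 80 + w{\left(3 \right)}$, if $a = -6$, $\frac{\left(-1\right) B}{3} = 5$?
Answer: $-7964$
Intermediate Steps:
$B = -15$ ($B = \left(-3\right) 5 = -15$)
$w{\left(d \right)} = \left(-15 + d\right) \left(-6 + d\right)$ ($w{\left(d \right)} = \left(-6 + d\right) \left(-15 + d\right) = \left(-15 + d\right) \left(-6 + d\right)$)
$\left(-100\right) 80 + w{\left(3 \right)} = \left(-100\right) 80 + \left(90 + 3^{2} - 63\right) = -8000 + \left(90 + 9 - 63\right) = -8000 + 36 = -7964$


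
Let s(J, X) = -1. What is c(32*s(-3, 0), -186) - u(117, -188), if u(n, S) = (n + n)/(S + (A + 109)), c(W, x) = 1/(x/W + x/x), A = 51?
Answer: 12977/1526 ≈ 8.5039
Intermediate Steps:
c(W, x) = 1/(1 + x/W) (c(W, x) = 1/(x/W + 1) = 1/(1 + x/W))
u(n, S) = 2*n/(160 + S) (u(n, S) = (n + n)/(S + (51 + 109)) = (2*n)/(S + 160) = (2*n)/(160 + S) = 2*n/(160 + S))
c(32*s(-3, 0), -186) - u(117, -188) = (32*(-1))/(32*(-1) - 186) - 2*117/(160 - 188) = -32/(-32 - 186) - 2*117/(-28) = -32/(-218) - 2*117*(-1)/28 = -32*(-1/218) - 1*(-117/14) = 16/109 + 117/14 = 12977/1526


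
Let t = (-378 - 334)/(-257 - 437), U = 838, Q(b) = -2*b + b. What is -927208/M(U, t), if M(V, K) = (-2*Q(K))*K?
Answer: -13955523509/31684 ≈ -4.4046e+5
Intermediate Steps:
Q(b) = -b
t = 356/347 (t = -712/(-694) = -712*(-1/694) = 356/347 ≈ 1.0259)
M(V, K) = 2*K² (M(V, K) = (-(-2)*K)*K = (2*K)*K = 2*K²)
-927208/M(U, t) = -927208/(2*(356/347)²) = -927208/(2*(126736/120409)) = -927208/253472/120409 = -927208*120409/253472 = -13955523509/31684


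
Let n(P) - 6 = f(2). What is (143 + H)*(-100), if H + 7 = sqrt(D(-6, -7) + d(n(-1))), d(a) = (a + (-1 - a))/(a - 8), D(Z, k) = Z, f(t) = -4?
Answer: -13600 - 50*I*sqrt(210)/3 ≈ -13600.0 - 241.52*I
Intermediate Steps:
n(P) = 2 (n(P) = 6 - 4 = 2)
d(a) = -1/(-8 + a)
H = -7 + I*sqrt(210)/6 (H = -7 + sqrt(-6 - 1/(-8 + 2)) = -7 + sqrt(-6 - 1/(-6)) = -7 + sqrt(-6 - 1*(-1/6)) = -7 + sqrt(-6 + 1/6) = -7 + sqrt(-35/6) = -7 + I*sqrt(210)/6 ≈ -7.0 + 2.4152*I)
(143 + H)*(-100) = (143 + (-7 + I*sqrt(210)/6))*(-100) = (136 + I*sqrt(210)/6)*(-100) = -13600 - 50*I*sqrt(210)/3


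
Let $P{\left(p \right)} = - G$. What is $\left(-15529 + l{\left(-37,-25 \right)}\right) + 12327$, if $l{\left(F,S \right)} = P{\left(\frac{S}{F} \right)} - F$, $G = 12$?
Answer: $-3177$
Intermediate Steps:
$P{\left(p \right)} = -12$ ($P{\left(p \right)} = \left(-1\right) 12 = -12$)
$l{\left(F,S \right)} = -12 - F$
$\left(-15529 + l{\left(-37,-25 \right)}\right) + 12327 = \left(-15529 - -25\right) + 12327 = \left(-15529 + \left(-12 + 37\right)\right) + 12327 = \left(-15529 + 25\right) + 12327 = -15504 + 12327 = -3177$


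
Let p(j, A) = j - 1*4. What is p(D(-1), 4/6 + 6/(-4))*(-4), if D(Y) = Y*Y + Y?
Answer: 16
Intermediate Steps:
D(Y) = Y + Y**2 (D(Y) = Y**2 + Y = Y + Y**2)
p(j, A) = -4 + j (p(j, A) = j - 4 = -4 + j)
p(D(-1), 4/6 + 6/(-4))*(-4) = (-4 - (1 - 1))*(-4) = (-4 - 1*0)*(-4) = (-4 + 0)*(-4) = -4*(-4) = 16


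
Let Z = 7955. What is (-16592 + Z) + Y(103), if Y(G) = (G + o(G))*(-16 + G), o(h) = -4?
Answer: -24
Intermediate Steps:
Y(G) = (-16 + G)*(-4 + G) (Y(G) = (G - 4)*(-16 + G) = (-4 + G)*(-16 + G) = (-16 + G)*(-4 + G))
(-16592 + Z) + Y(103) = (-16592 + 7955) + (64 + 103**2 - 20*103) = -8637 + (64 + 10609 - 2060) = -8637 + 8613 = -24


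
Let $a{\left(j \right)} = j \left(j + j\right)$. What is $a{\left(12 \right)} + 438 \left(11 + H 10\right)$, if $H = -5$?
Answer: $-16794$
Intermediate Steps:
$a{\left(j \right)} = 2 j^{2}$ ($a{\left(j \right)} = j 2 j = 2 j^{2}$)
$a{\left(12 \right)} + 438 \left(11 + H 10\right) = 2 \cdot 12^{2} + 438 \left(11 - 50\right) = 2 \cdot 144 + 438 \left(11 - 50\right) = 288 + 438 \left(-39\right) = 288 - 17082 = -16794$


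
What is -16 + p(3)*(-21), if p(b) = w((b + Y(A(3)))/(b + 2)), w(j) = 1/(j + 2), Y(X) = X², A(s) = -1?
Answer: -47/2 ≈ -23.500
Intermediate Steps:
w(j) = 1/(2 + j)
p(b) = 1/(2 + (1 + b)/(2 + b)) (p(b) = 1/(2 + (b + (-1)²)/(b + 2)) = 1/(2 + (b + 1)/(2 + b)) = 1/(2 + (1 + b)/(2 + b)))
-16 + p(3)*(-21) = -16 + ((2 + 3)/(5 + 3*3))*(-21) = -16 + (5/(5 + 9))*(-21) = -16 + (5/14)*(-21) = -16 - 15/2 = -47/2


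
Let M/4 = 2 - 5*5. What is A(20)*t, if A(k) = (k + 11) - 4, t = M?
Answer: -2484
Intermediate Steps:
M = -92 (M = 4*(2 - 5*5) = 4*(2 - 25) = 4*(-23) = -92)
t = -92
A(k) = 7 + k (A(k) = (11 + k) - 4 = 7 + k)
A(20)*t = (7 + 20)*(-92) = 27*(-92) = -2484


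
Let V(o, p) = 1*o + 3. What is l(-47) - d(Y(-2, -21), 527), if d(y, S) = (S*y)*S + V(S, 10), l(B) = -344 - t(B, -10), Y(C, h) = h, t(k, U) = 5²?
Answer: 5831410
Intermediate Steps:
t(k, U) = 25
V(o, p) = 3 + o (V(o, p) = o + 3 = 3 + o)
l(B) = -369 (l(B) = -344 - 1*25 = -344 - 25 = -369)
d(y, S) = 3 + S + y*S² (d(y, S) = (S*y)*S + (3 + S) = y*S² + (3 + S) = 3 + S + y*S²)
l(-47) - d(Y(-2, -21), 527) = -369 - (3 + 527 - 21*527²) = -369 - (3 + 527 - 21*277729) = -369 - (3 + 527 - 5832309) = -369 - 1*(-5831779) = -369 + 5831779 = 5831410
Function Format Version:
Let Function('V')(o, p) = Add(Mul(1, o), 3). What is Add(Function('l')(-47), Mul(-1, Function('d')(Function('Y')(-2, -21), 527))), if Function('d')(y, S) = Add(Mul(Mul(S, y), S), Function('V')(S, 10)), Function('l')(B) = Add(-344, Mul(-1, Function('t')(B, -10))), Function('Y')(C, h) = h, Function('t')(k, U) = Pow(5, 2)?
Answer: 5831410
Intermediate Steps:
Function('t')(k, U) = 25
Function('V')(o, p) = Add(3, o) (Function('V')(o, p) = Add(o, 3) = Add(3, o))
Function('l')(B) = -369 (Function('l')(B) = Add(-344, Mul(-1, 25)) = Add(-344, -25) = -369)
Function('d')(y, S) = Add(3, S, Mul(y, Pow(S, 2))) (Function('d')(y, S) = Add(Mul(Mul(S, y), S), Add(3, S)) = Add(Mul(y, Pow(S, 2)), Add(3, S)) = Add(3, S, Mul(y, Pow(S, 2))))
Add(Function('l')(-47), Mul(-1, Function('d')(Function('Y')(-2, -21), 527))) = Add(-369, Mul(-1, Add(3, 527, Mul(-21, Pow(527, 2))))) = Add(-369, Mul(-1, Add(3, 527, Mul(-21, 277729)))) = Add(-369, Mul(-1, Add(3, 527, -5832309))) = Add(-369, Mul(-1, -5831779)) = Add(-369, 5831779) = 5831410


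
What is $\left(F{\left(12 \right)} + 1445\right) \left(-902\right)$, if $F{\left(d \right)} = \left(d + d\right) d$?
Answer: $-1563166$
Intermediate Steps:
$F{\left(d \right)} = 2 d^{2}$ ($F{\left(d \right)} = 2 d d = 2 d^{2}$)
$\left(F{\left(12 \right)} + 1445\right) \left(-902\right) = \left(2 \cdot 12^{2} + 1445\right) \left(-902\right) = \left(2 \cdot 144 + 1445\right) \left(-902\right) = \left(288 + 1445\right) \left(-902\right) = 1733 \left(-902\right) = -1563166$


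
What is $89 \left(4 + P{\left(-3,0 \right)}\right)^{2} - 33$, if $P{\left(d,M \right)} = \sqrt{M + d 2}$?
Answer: $857 + 712 i \sqrt{6} \approx 857.0 + 1744.0 i$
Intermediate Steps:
$P{\left(d,M \right)} = \sqrt{M + 2 d}$
$89 \left(4 + P{\left(-3,0 \right)}\right)^{2} - 33 = 89 \left(4 + \sqrt{0 + 2 \left(-3\right)}\right)^{2} - 33 = 89 \left(4 + \sqrt{0 - 6}\right)^{2} - 33 = 89 \left(4 + \sqrt{-6}\right)^{2} - 33 = 89 \left(4 + i \sqrt{6}\right)^{2} - 33 = -33 + 89 \left(4 + i \sqrt{6}\right)^{2}$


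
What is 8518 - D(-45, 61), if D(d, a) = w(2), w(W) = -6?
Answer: 8524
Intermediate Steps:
D(d, a) = -6
8518 - D(-45, 61) = 8518 - 1*(-6) = 8518 + 6 = 8524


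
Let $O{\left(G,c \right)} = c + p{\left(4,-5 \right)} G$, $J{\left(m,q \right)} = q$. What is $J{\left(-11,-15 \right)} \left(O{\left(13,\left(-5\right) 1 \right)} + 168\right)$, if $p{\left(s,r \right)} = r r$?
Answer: $-7320$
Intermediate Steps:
$p{\left(s,r \right)} = r^{2}$
$O{\left(G,c \right)} = c + 25 G$ ($O{\left(G,c \right)} = c + \left(-5\right)^{2} G = c + 25 G$)
$J{\left(-11,-15 \right)} \left(O{\left(13,\left(-5\right) 1 \right)} + 168\right) = - 15 \left(\left(\left(-5\right) 1 + 25 \cdot 13\right) + 168\right) = - 15 \left(\left(-5 + 325\right) + 168\right) = - 15 \left(320 + 168\right) = \left(-15\right) 488 = -7320$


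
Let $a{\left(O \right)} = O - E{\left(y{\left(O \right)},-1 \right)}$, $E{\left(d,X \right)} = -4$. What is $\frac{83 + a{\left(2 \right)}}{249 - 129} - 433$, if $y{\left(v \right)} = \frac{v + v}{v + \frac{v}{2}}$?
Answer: $- \frac{51871}{120} \approx -432.26$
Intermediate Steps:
$y{\left(v \right)} = \frac{4}{3}$ ($y{\left(v \right)} = \frac{2 v}{v + v \frac{1}{2}} = \frac{2 v}{v + \frac{v}{2}} = \frac{2 v}{\frac{3}{2} v} = 2 v \frac{2}{3 v} = \frac{4}{3}$)
$a{\left(O \right)} = 4 + O$ ($a{\left(O \right)} = O - -4 = O + 4 = 4 + O$)
$\frac{83 + a{\left(2 \right)}}{249 - 129} - 433 = \frac{83 + \left(4 + 2\right)}{249 - 129} - 433 = \frac{83 + 6}{120} - 433 = 89 \cdot \frac{1}{120} - 433 = \frac{89}{120} - 433 = - \frac{51871}{120}$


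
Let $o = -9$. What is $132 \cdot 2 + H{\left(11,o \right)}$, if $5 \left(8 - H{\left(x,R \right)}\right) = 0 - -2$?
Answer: $\frac{1358}{5} \approx 271.6$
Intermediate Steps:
$H{\left(x,R \right)} = \frac{38}{5}$ ($H{\left(x,R \right)} = 8 - \frac{0 - -2}{5} = 8 - \frac{0 + 2}{5} = 8 - \frac{2}{5} = \frac{38}{5}$)
$132 \cdot 2 + H{\left(11,o \right)} = 132 \cdot 2 + \frac{38}{5} = 264 + \frac{38}{5} = \frac{1358}{5}$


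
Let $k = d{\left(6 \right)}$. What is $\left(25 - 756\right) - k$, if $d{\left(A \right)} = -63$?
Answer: $-668$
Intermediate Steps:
$k = -63$
$\left(25 - 756\right) - k = \left(25 - 756\right) - -63 = \left(25 - 756\right) + 63 = -731 + 63 = -668$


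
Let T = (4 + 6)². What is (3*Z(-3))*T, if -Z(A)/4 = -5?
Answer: 6000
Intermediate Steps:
Z(A) = 20 (Z(A) = -4*(-5) = 20)
T = 100 (T = 10² = 100)
(3*Z(-3))*T = (3*20)*100 = 60*100 = 6000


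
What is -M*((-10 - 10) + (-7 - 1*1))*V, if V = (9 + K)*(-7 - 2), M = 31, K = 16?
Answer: -195300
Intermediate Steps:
V = -225 (V = (9 + 16)*(-7 - 2) = 25*(-9) = -225)
-M*((-10 - 10) + (-7 - 1*1))*V = -31*((-10 - 10) + (-7 - 1*1))*(-225) = -31*(-20 + (-7 - 1))*(-225) = -31*(-20 - 8)*(-225) = -31*(-28)*(-225) = -(-868)*(-225) = -1*195300 = -195300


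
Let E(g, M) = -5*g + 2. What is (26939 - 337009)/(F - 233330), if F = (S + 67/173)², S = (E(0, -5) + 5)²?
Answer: 4640042515/3455166817 ≈ 1.3429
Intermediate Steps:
E(g, M) = 2 - 5*g
S = 49 (S = ((2 - 5*0) + 5)² = ((2 + 0) + 5)² = (2 + 5)² = 7² = 49)
F = 72999936/29929 (F = (49 + 67/173)² = (8544/173)² = 72999936/29929 ≈ 2439.1)
(26939 - 337009)/(F - 233330) = (26939 - 337009)/(72999936/29929 - 233330) = -310070/(-6910333634/29929) = -310070*(-29929/6910333634) = 4640042515/3455166817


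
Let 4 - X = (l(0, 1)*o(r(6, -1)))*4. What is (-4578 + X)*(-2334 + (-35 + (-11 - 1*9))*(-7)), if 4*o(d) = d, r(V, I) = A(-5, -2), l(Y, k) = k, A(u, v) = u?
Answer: 8904981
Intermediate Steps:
r(V, I) = -5
o(d) = d/4
X = 9 (X = 4 - 1*((¼)*(-5))*4 = 4 - 1*(-5/4)*4 = 4 - (-5)*4/4 = 4 - 1*(-5) = 4 + 5 = 9)
(-4578 + X)*(-2334 + (-35 + (-11 - 1*9))*(-7)) = (-4578 + 9)*(-2334 + (-35 + (-11 - 1*9))*(-7)) = -4569*(-2334 + (-35 + (-11 - 9))*(-7)) = -4569*(-2334 + (-35 - 20)*(-7)) = -4569*(-2334 - 55*(-7)) = -4569*(-2334 + 385) = -4569*(-1949) = 8904981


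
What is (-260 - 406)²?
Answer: 443556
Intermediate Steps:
(-260 - 406)² = (-666)² = 443556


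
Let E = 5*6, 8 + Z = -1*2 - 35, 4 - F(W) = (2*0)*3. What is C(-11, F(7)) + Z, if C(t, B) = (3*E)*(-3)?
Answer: -315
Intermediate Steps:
F(W) = 4 (F(W) = 4 - 2*0*3 = 4 - 0*3 = 4 - 1*0 = 4 + 0 = 4)
Z = -45 (Z = -8 + (-1*2 - 35) = -8 + (-2 - 35) = -8 - 37 = -45)
E = 30
C(t, B) = -270 (C(t, B) = (3*30)*(-3) = 90*(-3) = -270)
C(-11, F(7)) + Z = -270 - 45 = -315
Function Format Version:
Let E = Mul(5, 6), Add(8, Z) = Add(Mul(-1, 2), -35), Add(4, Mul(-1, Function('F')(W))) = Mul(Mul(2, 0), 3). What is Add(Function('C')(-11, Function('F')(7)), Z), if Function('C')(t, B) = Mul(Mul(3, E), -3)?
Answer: -315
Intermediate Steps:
Function('F')(W) = 4 (Function('F')(W) = Add(4, Mul(-1, Mul(Mul(2, 0), 3))) = Add(4, Mul(-1, Mul(0, 3))) = Add(4, Mul(-1, 0)) = Add(4, 0) = 4)
Z = -45 (Z = Add(-8, Add(Mul(-1, 2), -35)) = Add(-8, Add(-2, -35)) = Add(-8, -37) = -45)
E = 30
Function('C')(t, B) = -270 (Function('C')(t, B) = Mul(Mul(3, 30), -3) = Mul(90, -3) = -270)
Add(Function('C')(-11, Function('F')(7)), Z) = Add(-270, -45) = -315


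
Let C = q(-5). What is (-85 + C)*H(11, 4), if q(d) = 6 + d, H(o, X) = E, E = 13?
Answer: -1092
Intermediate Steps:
H(o, X) = 13
C = 1 (C = 6 - 5 = 1)
(-85 + C)*H(11, 4) = (-85 + 1)*13 = -84*13 = -1092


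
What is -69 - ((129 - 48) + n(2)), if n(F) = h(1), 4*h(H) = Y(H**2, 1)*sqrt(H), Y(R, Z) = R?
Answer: -601/4 ≈ -150.25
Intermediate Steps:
h(H) = H**(5/2)/4 (h(H) = (H**2*sqrt(H))/4 = H**(5/2)/4)
n(F) = 1/4 (n(F) = 1**(5/2)/4 = (1/4)*1 = 1/4)
-69 - ((129 - 48) + n(2)) = -69 - ((129 - 48) + 1/4) = -69 - (81 + 1/4) = -69 - 1*325/4 = -69 - 325/4 = -601/4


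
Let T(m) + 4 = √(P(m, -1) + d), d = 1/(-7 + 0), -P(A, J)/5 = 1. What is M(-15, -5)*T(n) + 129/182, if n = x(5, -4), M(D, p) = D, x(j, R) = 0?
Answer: 11049/182 - 90*I*√7/7 ≈ 60.709 - 34.017*I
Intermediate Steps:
P(A, J) = -5 (P(A, J) = -5*1 = -5)
d = -⅐ (d = 1/(-7) = -⅐ ≈ -0.14286)
n = 0
T(m) = -4 + 6*I*√7/7 (T(m) = -4 + √(-5 - ⅐) = -4 + √(-36/7) = -4 + 6*I*√7/7)
M(-15, -5)*T(n) + 129/182 = -15*(-4 + 6*I*√7/7) + 129/182 = (60 - 90*I*√7/7) + 129*(1/182) = (60 - 90*I*√7/7) + 129/182 = 11049/182 - 90*I*√7/7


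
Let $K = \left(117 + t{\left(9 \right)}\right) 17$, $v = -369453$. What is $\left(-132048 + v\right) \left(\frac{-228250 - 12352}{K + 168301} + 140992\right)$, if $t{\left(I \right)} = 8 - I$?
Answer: $- \frac{12039479449211214}{170273} \approx -7.0707 \cdot 10^{10}$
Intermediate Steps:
$K = 1972$ ($K = \left(117 + \left(8 - 9\right)\right) 17 = \left(117 - 1\right) 17 = 116 \cdot 17 = 1972$)
$\left(-132048 + v\right) \left(\frac{-228250 - 12352}{K + 168301} + 140992\right) = \left(-132048 - 369453\right) \left(\frac{-228250 - 12352}{1972 + 168301} + 140992\right) = - 501501 \left(- \frac{240602}{170273} + 140992\right) = \left(-501501\right) \frac{24006890214}{170273} = - \frac{12039479449211214}{170273}$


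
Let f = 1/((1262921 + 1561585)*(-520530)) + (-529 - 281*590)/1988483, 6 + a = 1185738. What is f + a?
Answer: 3466543533538010164090177/2923547461034090940 ≈ 1.1857e+6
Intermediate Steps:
a = 1185732 (a = -6 + 1185738 = 1185732)
f = -244528864554377903/2923547461034090940 (f = -1/520530/2824506 + (-529 - 165790)*(1/1988483) = (1/2824506)*(-1/520530) - 166319*1/1988483 = -1/1470240108180 - 166319/1988483 = -244528864554377903/2923547461034090940 ≈ -0.083641)
f + a = -244528864554377903/2923547461034090940 + 1185732 = 3466543533538010164090177/2923547461034090940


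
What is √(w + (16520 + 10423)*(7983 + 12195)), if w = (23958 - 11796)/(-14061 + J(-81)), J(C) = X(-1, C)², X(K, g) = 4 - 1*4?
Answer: 2*√2985753732084857/4687 ≈ 23316.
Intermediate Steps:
X(K, g) = 0 (X(K, g) = 4 - 4 = 0)
J(C) = 0 (J(C) = 0² = 0)
w = -4054/4687 (w = (23958 - 11796)/(-14061 + 0) = 12162/(-14061) = 12162*(-1/14061) = -4054/4687 ≈ -0.86495)
√(w + (16520 + 10423)*(7983 + 12195)) = √(-4054/4687 + (16520 + 10423)*(7983 + 12195)) = √(-4054/4687 + 26943*20178) = √(-4054/4687 + 543655854) = √(2548114983644/4687) = 2*√2985753732084857/4687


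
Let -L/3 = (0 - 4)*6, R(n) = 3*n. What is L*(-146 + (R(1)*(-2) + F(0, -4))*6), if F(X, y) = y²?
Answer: -6192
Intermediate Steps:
L = 72 (L = -3*(0 - 4)*6 = -(-12)*6 = -3*(-24) = 72)
L*(-146 + (R(1)*(-2) + F(0, -4))*6) = 72*(-146 + ((3*1)*(-2) + (-4)²)*6) = 72*(-146 + (3*(-2) + 16)*6) = 72*(-146 + (-6 + 16)*6) = 72*(-146 + 10*6) = 72*(-146 + 60) = 72*(-86) = -6192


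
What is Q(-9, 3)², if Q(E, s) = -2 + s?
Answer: 1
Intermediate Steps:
Q(-9, 3)² = (-2 + 3)² = 1² = 1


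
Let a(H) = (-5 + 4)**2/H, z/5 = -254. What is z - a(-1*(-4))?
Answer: -5081/4 ≈ -1270.3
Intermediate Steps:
z = -1270 (z = 5*(-254) = -1270)
a(H) = 1/H (a(H) = (-1)**2/H = 1/H)
z - a(-1*(-4)) = -1270 - 1/((-1*(-4))) = -1270 - 1/4 = -5081/4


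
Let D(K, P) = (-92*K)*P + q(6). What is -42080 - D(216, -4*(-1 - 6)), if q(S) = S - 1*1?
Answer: 514331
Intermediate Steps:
q(S) = -1 + S (q(S) = S - 1 = -1 + S)
D(K, P) = 5 - 92*K*P (D(K, P) = (-92*K)*P + (-1 + 6) = -92*K*P + 5 = 5 - 92*K*P)
-42080 - D(216, -4*(-1 - 6)) = -42080 - (5 - 92*216*(-4*(-1 - 6))) = -42080 - (5 - 92*216*(-4*(-7))) = -42080 - (5 - 92*216*28) = -42080 - (5 - 556416) = -42080 - 1*(-556411) = -42080 + 556411 = 514331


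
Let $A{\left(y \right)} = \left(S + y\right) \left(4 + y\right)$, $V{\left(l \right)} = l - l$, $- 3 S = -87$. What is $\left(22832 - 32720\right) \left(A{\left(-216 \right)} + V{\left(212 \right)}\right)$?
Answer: $-391999872$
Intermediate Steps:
$S = 29$ ($S = \left(- \frac{1}{3}\right) \left(-87\right) = 29$)
$V{\left(l \right)} = 0$
$A{\left(y \right)} = \left(4 + y\right) \left(29 + y\right)$ ($A{\left(y \right)} = \left(29 + y\right) \left(4 + y\right) = \left(4 + y\right) \left(29 + y\right)$)
$\left(22832 - 32720\right) \left(A{\left(-216 \right)} + V{\left(212 \right)}\right) = \left(22832 - 32720\right) \left(\left(116 + \left(-216\right)^{2} + 33 \left(-216\right)\right) + 0\right) = - 9888 \left(\left(116 + 46656 - 7128\right) + 0\right) = - 9888 \left(39644 + 0\right) = \left(-9888\right) 39644 = -391999872$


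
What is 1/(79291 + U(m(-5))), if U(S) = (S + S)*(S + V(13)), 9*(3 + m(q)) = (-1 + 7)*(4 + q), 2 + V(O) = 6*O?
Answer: 9/708845 ≈ 1.2697e-5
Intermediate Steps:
V(O) = -2 + 6*O
m(q) = -1/3 + 2*q/3 (m(q) = -3 + ((-1 + 7)*(4 + q))/9 = -3 + (6*(4 + q))/9 = -3 + (24 + 6*q)/9 = -3 + (8/3 + 2*q/3) = -1/3 + 2*q/3)
U(S) = 2*S*(76 + S) (U(S) = (S + S)*(S + (-2 + 6*13)) = (2*S)*(S + (-2 + 78)) = (2*S)*(S + 76) = (2*S)*(76 + S) = 2*S*(76 + S))
1/(79291 + U(m(-5))) = 1/(79291 + 2*(-1/3 + (2/3)*(-5))*(76 + (-1/3 + (2/3)*(-5)))) = 1/(79291 + 2*(-1/3 - 10/3)*(76 + (-1/3 - 10/3))) = 1/(79291 + 2*(-11/3)*(76 - 11/3)) = 1/(79291 + 2*(-11/3)*(217/3)) = 1/(79291 - 4774/9) = 1/(708845/9) = 9/708845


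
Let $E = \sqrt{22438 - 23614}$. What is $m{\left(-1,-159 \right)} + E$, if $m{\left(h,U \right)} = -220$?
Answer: $-220 + 14 i \sqrt{6} \approx -220.0 + 34.293 i$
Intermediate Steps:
$E = 14 i \sqrt{6}$ ($E = \sqrt{-1176} = 14 i \sqrt{6} \approx 34.293 i$)
$m{\left(-1,-159 \right)} + E = -220 + 14 i \sqrt{6}$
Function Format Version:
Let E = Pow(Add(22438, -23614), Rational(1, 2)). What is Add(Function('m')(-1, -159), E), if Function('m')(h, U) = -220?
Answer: Add(-220, Mul(14, I, Pow(6, Rational(1, 2)))) ≈ Add(-220.00, Mul(34.293, I))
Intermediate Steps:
E = Mul(14, I, Pow(6, Rational(1, 2))) (E = Pow(-1176, Rational(1, 2)) = Mul(14, I, Pow(6, Rational(1, 2))) ≈ Mul(34.293, I))
Add(Function('m')(-1, -159), E) = Add(-220, Mul(14, I, Pow(6, Rational(1, 2))))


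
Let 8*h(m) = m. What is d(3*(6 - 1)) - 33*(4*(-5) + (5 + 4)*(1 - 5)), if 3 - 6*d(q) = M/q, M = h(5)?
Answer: 266183/144 ≈ 1848.5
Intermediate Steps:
h(m) = m/8
M = 5/8 (M = (1/8)*5 = 5/8 ≈ 0.62500)
d(q) = 1/2 - 5/(48*q)
d(3*(6 - 1)) - 33*(4*(-5) + (5 + 4)*(1 - 5)) = (-5 + 24*(3*(6 - 1)))/(48*((3*(6 - 1)))) - 33*(4*(-5) + (5 + 4)*(1 - 5)) = (-5 + 24*(3*5))/(48*((3*5))) - 33*(-20 + 9*(-4)) = (1/48)*(-5 + 24*15)/15 - 33*(-20 - 36) = (1/48)*(1/15)*(-5 + 360) - 33*(-56) = (1/48)*(1/15)*355 + 1848 = 71/144 + 1848 = 266183/144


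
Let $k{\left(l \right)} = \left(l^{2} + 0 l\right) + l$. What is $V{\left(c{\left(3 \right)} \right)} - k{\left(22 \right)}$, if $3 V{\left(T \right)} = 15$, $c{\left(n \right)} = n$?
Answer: $-501$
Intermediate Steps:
$k{\left(l \right)} = l + l^{2}$ ($k{\left(l \right)} = \left(l^{2} + 0\right) + l = l^{2} + l = l + l^{2}$)
$V{\left(T \right)} = 5$ ($V{\left(T \right)} = \frac{1}{3} \cdot 15 = 5$)
$V{\left(c{\left(3 \right)} \right)} - k{\left(22 \right)} = 5 - 22 \left(1 + 22\right) = 5 - 22 \cdot 23 = 5 - 506 = -501$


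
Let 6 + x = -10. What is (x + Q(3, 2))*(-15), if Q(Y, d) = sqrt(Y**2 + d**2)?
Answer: 240 - 15*sqrt(13) ≈ 185.92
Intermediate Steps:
x = -16 (x = -6 - 10 = -16)
(x + Q(3, 2))*(-15) = (-16 + sqrt(3**2 + 2**2))*(-15) = (-16 + sqrt(9 + 4))*(-15) = (-16 + sqrt(13))*(-15) = 240 - 15*sqrt(13)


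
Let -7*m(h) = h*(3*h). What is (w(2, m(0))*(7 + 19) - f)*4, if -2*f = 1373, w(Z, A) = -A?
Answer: 2746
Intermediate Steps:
m(h) = -3*h²/7 (m(h) = -h*3*h/7 = -3*h²/7)
f = -1373/2 (f = -½*1373 = -1373/2 ≈ -686.50)
(w(2, m(0))*(7 + 19) - f)*4 = ((-(-3)*0²/7)*(7 + 19) - 1*(-1373/2))*4 = (-(-3)*0/7*26 + 1373/2)*4 = (-1*0*26 + 1373/2)*4 = (0*26 + 1373/2)*4 = (0 + 1373/2)*4 = (1373/2)*4 = 2746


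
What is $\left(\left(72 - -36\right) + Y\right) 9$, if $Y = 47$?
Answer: $1395$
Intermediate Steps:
$\left(\left(72 - -36\right) + Y\right) 9 = \left(\left(72 - -36\right) + 47\right) 9 = \left(\left(72 + 36\right) + 47\right) 9 = \left(108 + 47\right) 9 = 155 \cdot 9 = 1395$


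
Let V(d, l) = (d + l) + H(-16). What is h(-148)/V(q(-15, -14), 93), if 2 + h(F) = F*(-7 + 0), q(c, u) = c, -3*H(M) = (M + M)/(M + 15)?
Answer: 1551/101 ≈ 15.356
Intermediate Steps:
H(M) = -2*M/(3*(15 + M)) (H(M) = -(M + M)/(3*(M + 15)) = -2*M/(3*(15 + M)))
h(F) = -2 - 7*F (h(F) = -2 + F*(-7 + 0) = -2 + F*(-7) = -2 - 7*F)
V(d, l) = -32/3 + d + l (V(d, l) = (d + l) - 2*(-16)/(45 + 3*(-16)) = (d + l) - 2*(-16)/(45 - 48) = (d + l) - 2*(-16)/(-3) = (d + l) - 2*(-16)*(-⅓) = (d + l) - 32/3 = -32/3 + d + l)
h(-148)/V(q(-15, -14), 93) = (-2 - 7*(-148))/(-32/3 - 15 + 93) = (-2 + 1036)/(202/3) = 1034*(3/202) = 1551/101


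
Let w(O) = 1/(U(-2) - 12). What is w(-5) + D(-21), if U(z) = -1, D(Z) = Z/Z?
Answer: 12/13 ≈ 0.92308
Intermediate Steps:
D(Z) = 1
w(O) = -1/13 (w(O) = 1/(-1 - 12) = 1/(-13) = -1/13)
w(-5) + D(-21) = -1/13 + 1 = 12/13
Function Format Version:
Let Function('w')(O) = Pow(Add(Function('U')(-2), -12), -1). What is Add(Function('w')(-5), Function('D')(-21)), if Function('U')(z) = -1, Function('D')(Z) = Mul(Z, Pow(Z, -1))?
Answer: Rational(12, 13) ≈ 0.92308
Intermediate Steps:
Function('D')(Z) = 1
Function('w')(O) = Rational(-1, 13) (Function('w')(O) = Pow(Add(-1, -12), -1) = Pow(-13, -1) = Rational(-1, 13))
Add(Function('w')(-5), Function('D')(-21)) = Add(Rational(-1, 13), 1) = Rational(12, 13)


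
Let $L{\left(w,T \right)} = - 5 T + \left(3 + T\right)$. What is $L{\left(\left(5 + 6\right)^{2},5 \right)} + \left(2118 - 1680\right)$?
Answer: $421$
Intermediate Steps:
$L{\left(w,T \right)} = 3 - 4 T$
$L{\left(\left(5 + 6\right)^{2},5 \right)} + \left(2118 - 1680\right) = \left(3 - 20\right) + \left(2118 - 1680\right) = \left(3 - 20\right) + 438 = -17 + 438 = 421$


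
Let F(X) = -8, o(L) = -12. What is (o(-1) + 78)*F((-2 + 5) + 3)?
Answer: -528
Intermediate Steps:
(o(-1) + 78)*F((-2 + 5) + 3) = (-12 + 78)*(-8) = 66*(-8) = -528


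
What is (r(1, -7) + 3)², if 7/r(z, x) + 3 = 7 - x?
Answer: 1600/121 ≈ 13.223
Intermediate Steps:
r(z, x) = 7/(4 - x) (r(z, x) = 7/(-3 + (7 - x)) = 7/(4 - x))
(r(1, -7) + 3)² = (-7/(-4 - 7) + 3)² = (-7/(-11) + 3)² = (-7*(-1/11) + 3)² = (7/11 + 3)² = (40/11)² = 1600/121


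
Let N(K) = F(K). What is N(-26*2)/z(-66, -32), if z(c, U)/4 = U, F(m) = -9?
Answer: 9/128 ≈ 0.070313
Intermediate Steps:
z(c, U) = 4*U
N(K) = -9
N(-26*2)/z(-66, -32) = -9/(4*(-32)) = -9/(-128) = -9*(-1/128) = 9/128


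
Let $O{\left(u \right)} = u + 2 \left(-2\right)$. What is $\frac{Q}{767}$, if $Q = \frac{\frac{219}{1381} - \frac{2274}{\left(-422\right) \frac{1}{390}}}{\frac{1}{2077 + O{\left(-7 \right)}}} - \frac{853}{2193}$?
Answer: $\frac{2774728086316259}{490128695121} \approx 5661.2$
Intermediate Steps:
$O{\left(u \right)} = -4 + u$ ($O{\left(u \right)} = u - 4 = -4 + u$)
$Q = \frac{2774728086316259}{639020463}$ ($Q = \frac{\frac{219}{1381} - \frac{2274}{\left(-422\right) \frac{1}{390}}}{\frac{1}{2077 - 11}} - \frac{853}{2193} = \frac{219 \cdot \frac{1}{1381} - \frac{2274}{\left(-422\right) \frac{1}{390}}}{\frac{1}{2077 - 11}} - \frac{853}{2193} = \frac{\frac{219}{1381} - \frac{2274}{- \frac{211}{195}}}{\frac{1}{2066}} - \frac{853}{2193} = \left(\frac{219}{1381} - - \frac{443430}{211}\right) \frac{1}{\frac{1}{2066}} - \frac{853}{2193} = \left(\frac{219}{1381} + \frac{443430}{211}\right) 2066 - \frac{853}{2193} = \frac{612423039}{291391} \cdot 2066 - \frac{853}{2193} = \frac{1265265998574}{291391} - \frac{853}{2193} = \frac{2774728086316259}{639020463} \approx 4.3422 \cdot 10^{6}$)
$\frac{Q}{767} = \frac{2774728086316259}{639020463 \cdot 767} = \frac{2774728086316259}{639020463} \cdot \frac{1}{767} = \frac{2774728086316259}{490128695121}$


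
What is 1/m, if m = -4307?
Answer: -1/4307 ≈ -0.00023218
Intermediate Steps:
1/m = 1/(-4307) = -1/4307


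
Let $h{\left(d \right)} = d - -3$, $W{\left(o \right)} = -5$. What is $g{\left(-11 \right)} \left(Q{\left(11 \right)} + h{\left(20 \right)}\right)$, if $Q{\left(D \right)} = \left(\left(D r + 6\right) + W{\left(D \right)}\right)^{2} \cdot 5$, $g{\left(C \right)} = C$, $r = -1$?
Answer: $-5753$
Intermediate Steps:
$h{\left(d \right)} = 3 + d$ ($h{\left(d \right)} = d + 3 = 3 + d$)
$Q{\left(D \right)} = 5 \left(1 - D\right)^{2}$ ($Q{\left(D \right)} = \left(\left(D \left(-1\right) + 6\right) - 5\right)^{2} \cdot 5 = \left(\left(- D + 6\right) - 5\right)^{2} \cdot 5 = \left(\left(6 - D\right) - 5\right)^{2} \cdot 5 = \left(1 - D\right)^{2} \cdot 5 = 5 \left(1 - D\right)^{2}$)
$g{\left(-11 \right)} \left(Q{\left(11 \right)} + h{\left(20 \right)}\right) = - 11 \left(5 \left(1 - 11\right)^{2} + \left(3 + 20\right)\right) = - 11 \left(5 \left(1 - 11\right)^{2} + 23\right) = - 11 \left(5 \left(-10\right)^{2} + 23\right) = - 11 \left(5 \cdot 100 + 23\right) = - 11 \left(500 + 23\right) = \left(-11\right) 523 = -5753$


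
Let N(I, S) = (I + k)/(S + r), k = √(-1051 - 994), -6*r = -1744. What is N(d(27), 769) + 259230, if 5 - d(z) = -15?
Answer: 824092230/3179 + 3*I*√2045/3179 ≈ 2.5923e+5 + 0.042675*I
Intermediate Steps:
r = 872/3 (r = -⅙*(-1744) = 872/3 ≈ 290.67)
k = I*√2045 (k = √(-2045) = I*√2045 ≈ 45.222*I)
d(z) = 20 (d(z) = 5 - 1*(-15) = 5 + 15 = 20)
N(I, S) = (I + I*√2045)/(872/3 + S) (N(I, S) = (I + I*√2045)/(S + 872/3) = (I + I*√2045)/(872/3 + S))
N(d(27), 769) + 259230 = 3*(20 + I*√2045)/(872 + 3*769) + 259230 = 3*(20 + I*√2045)/(872 + 2307) + 259230 = 3*(20 + I*√2045)/3179 + 259230 = 3*(1/3179)*(20 + I*√2045) + 259230 = (60/3179 + 3*I*√2045/3179) + 259230 = 824092230/3179 + 3*I*√2045/3179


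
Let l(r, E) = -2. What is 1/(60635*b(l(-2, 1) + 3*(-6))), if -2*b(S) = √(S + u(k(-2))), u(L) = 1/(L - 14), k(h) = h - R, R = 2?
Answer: 6*I*√2/1152065 ≈ 7.3653e-6*I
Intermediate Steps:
k(h) = -2 + h (k(h) = h - 1*2 = h - 2 = -2 + h)
u(L) = 1/(-14 + L)
b(S) = -√(-1/18 + S)/2 (b(S) = -√(S + 1/(-14 + (-2 - 2)))/2 = -√(S + 1/(-14 - 4))/2 = -√(S + 1/(-18))/2 = -√(S - 1/18)/2 = -√(-1/18 + S)/2)
1/(60635*b(l(-2, 1) + 3*(-6))) = 1/(60635*((-√(-2 + 36*(-2 + 3*(-6)))/12))) = 1/(60635*((-√(-2 + 36*(-2 - 18))/12))) = 1/(60635*((-√(-2 + 36*(-20))/12))) = 1/(60635*((-√(-2 - 720)/12))) = 1/(60635*((-19*I*√2/12))) = (6*I*√2/19)/60635 = 6*I*√2/1152065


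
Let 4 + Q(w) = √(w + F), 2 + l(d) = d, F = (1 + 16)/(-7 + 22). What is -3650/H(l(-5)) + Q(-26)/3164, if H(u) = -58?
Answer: 1443546/22939 + I*√5595/47460 ≈ 62.93 + 0.0015761*I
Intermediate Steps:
F = 17/15 ≈ 1.1333
l(d) = -2 + d
Q(w) = -4 + √(17/15 + w) (Q(w) = -4 + √(w + 17/15) = -4 + √(17/15 + w))
-3650/H(l(-5)) + Q(-26)/3164 = -3650/(-58) + (-4 + √(255 + 225*(-26))/15)/3164 = -3650*(-1/58) + (-4 + √(255 - 5850)/15)*(1/3164) = 1825/29 + (-4 + √(-5595)/15)*(1/3164) = 1825/29 + (-4 + (I*√5595)/15)*(1/3164) = 1825/29 + (-4 + I*√5595/15)*(1/3164) = 1825/29 + (-1/791 + I*√5595/47460) = 1443546/22939 + I*√5595/47460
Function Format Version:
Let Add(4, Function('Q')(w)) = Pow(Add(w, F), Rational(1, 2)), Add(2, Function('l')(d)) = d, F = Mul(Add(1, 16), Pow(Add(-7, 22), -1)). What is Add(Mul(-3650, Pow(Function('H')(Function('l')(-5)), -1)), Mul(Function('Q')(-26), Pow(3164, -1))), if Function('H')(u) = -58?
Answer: Add(Rational(1443546, 22939), Mul(Rational(1, 47460), I, Pow(5595, Rational(1, 2)))) ≈ Add(62.930, Mul(0.0015761, I))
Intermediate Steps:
F = Rational(17, 15) (F = Mul(17, Pow(15, -1)) = Mul(17, Rational(1, 15)) = Rational(17, 15) ≈ 1.1333)
Function('l')(d) = Add(-2, d)
Function('Q')(w) = Add(-4, Pow(Add(Rational(17, 15), w), Rational(1, 2))) (Function('Q')(w) = Add(-4, Pow(Add(w, Rational(17, 15)), Rational(1, 2))) = Add(-4, Pow(Add(Rational(17, 15), w), Rational(1, 2))))
Add(Mul(-3650, Pow(Function('H')(Function('l')(-5)), -1)), Mul(Function('Q')(-26), Pow(3164, -1))) = Add(Mul(-3650, Pow(-58, -1)), Mul(Add(-4, Mul(Rational(1, 15), Pow(Add(255, Mul(225, -26)), Rational(1, 2)))), Pow(3164, -1))) = Add(Mul(-3650, Rational(-1, 58)), Mul(Add(-4, Mul(Rational(1, 15), Pow(Add(255, -5850), Rational(1, 2)))), Rational(1, 3164))) = Add(Rational(1825, 29), Mul(Add(-4, Mul(Rational(1, 15), Pow(-5595, Rational(1, 2)))), Rational(1, 3164))) = Add(Rational(1825, 29), Mul(Add(-4, Mul(Rational(1, 15), Mul(I, Pow(5595, Rational(1, 2))))), Rational(1, 3164))) = Add(Rational(1825, 29), Mul(Add(-4, Mul(Rational(1, 15), I, Pow(5595, Rational(1, 2)))), Rational(1, 3164))) = Add(Rational(1825, 29), Add(Rational(-1, 791), Mul(Rational(1, 47460), I, Pow(5595, Rational(1, 2))))) = Add(Rational(1443546, 22939), Mul(Rational(1, 47460), I, Pow(5595, Rational(1, 2))))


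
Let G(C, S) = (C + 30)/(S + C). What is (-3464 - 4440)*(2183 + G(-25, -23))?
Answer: -51760826/3 ≈ -1.7254e+7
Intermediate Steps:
G(C, S) = (30 + C)/(C + S)
(-3464 - 4440)*(2183 + G(-25, -23)) = (-3464 - 4440)*(2183 + (30 - 25)/(-25 - 23)) = -7904*(2183 + 5/(-48)) = -7904*(2183 - 1/48*5) = -7904*(2183 - 5/48) = -7904*104779/48 = -51760826/3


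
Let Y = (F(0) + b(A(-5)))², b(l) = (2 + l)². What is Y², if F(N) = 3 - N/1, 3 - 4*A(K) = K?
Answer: 130321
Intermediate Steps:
A(K) = ¾ - K/4
F(N) = 3 - N
Y = 361 (Y = ((3 - 1*0) + (2 + (¾ - ¼*(-5)))²)² = ((3 + 0) + (2 + (¾ + 5/4))²)² = (3 + (2 + 2)²)² = (3 + 4²)² = (3 + 16)² = 19² = 361)
Y² = 361² = 130321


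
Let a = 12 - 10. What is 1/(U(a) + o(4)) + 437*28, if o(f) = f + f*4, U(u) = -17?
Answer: 36709/3 ≈ 12236.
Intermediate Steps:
a = 2
o(f) = 5*f (o(f) = f + 4*f = 5*f)
1/(U(a) + o(4)) + 437*28 = 1/(-17 + 5*4) + 437*28 = 1/(-17 + 20) + 12236 = 1/3 + 12236 = ⅓ + 12236 = 36709/3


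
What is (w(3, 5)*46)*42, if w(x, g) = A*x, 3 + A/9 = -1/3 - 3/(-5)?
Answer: -712908/5 ≈ -1.4258e+5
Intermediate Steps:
A = -123/5 (A = -27 + 9*(-1/3 - 3/(-5)) = -27 + 9*(-1*⅓ - 3*(-⅕)) = -27 + 9*(-⅓ + ⅗) = -27 + 9*(4/15) = -27 + 12/5 = -123/5 ≈ -24.600)
w(x, g) = -123*x/5
(w(3, 5)*46)*42 = (-123/5*3*46)*42 = -369/5*46*42 = -16974/5*42 = -712908/5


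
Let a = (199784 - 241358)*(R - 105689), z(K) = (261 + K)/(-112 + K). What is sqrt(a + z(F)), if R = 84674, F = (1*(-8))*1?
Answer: sqrt(3145239388410)/60 ≈ 29558.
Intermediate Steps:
F = -8 (F = -8*1 = -8)
z(K) = (261 + K)/(-112 + K)
a = 873677610 (a = (199784 - 241358)*(84674 - 105689) = -41574*(-21015) = 873677610)
sqrt(a + z(F)) = sqrt(873677610 + (261 - 8)/(-112 - 8)) = sqrt(873677610 + 253/(-120)) = sqrt(873677610 - 1/120*253) = sqrt(873677610 - 253/120) = sqrt(104841312947/120) = sqrt(3145239388410)/60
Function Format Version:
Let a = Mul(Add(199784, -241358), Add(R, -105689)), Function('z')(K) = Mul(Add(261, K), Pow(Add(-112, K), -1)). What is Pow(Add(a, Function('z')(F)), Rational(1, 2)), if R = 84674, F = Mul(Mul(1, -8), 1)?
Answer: Mul(Rational(1, 60), Pow(3145239388410, Rational(1, 2))) ≈ 29558.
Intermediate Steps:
F = -8 (F = Mul(-8, 1) = -8)
Function('z')(K) = Mul(Pow(Add(-112, K), -1), Add(261, K))
a = 873677610 (a = Mul(Add(199784, -241358), Add(84674, -105689)) = Mul(-41574, -21015) = 873677610)
Pow(Add(a, Function('z')(F)), Rational(1, 2)) = Pow(Add(873677610, Mul(Pow(Add(-112, -8), -1), Add(261, -8))), Rational(1, 2)) = Pow(Add(873677610, Mul(Pow(-120, -1), 253)), Rational(1, 2)) = Pow(Add(873677610, Mul(Rational(-1, 120), 253)), Rational(1, 2)) = Pow(Add(873677610, Rational(-253, 120)), Rational(1, 2)) = Pow(Rational(104841312947, 120), Rational(1, 2)) = Mul(Rational(1, 60), Pow(3145239388410, Rational(1, 2)))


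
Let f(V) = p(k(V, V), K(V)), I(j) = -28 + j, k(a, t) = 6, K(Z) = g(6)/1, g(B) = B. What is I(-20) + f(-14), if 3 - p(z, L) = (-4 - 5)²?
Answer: -126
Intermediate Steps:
K(Z) = 6 (K(Z) = 6/1 = 6*1 = 6)
p(z, L) = -78 (p(z, L) = 3 - (-4 - 5)² = 3 - 1*(-9)² = 3 - 1*81 = 3 - 81 = -78)
f(V) = -78
I(-20) + f(-14) = (-28 - 20) - 78 = -48 - 78 = -126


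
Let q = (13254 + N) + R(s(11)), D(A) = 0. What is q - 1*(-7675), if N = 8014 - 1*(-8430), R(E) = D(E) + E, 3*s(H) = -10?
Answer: 112109/3 ≈ 37370.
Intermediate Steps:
s(H) = -10/3 (s(H) = (⅓)*(-10) = -10/3)
R(E) = E (R(E) = 0 + E = E)
N = 16444 (N = 8014 + 8430 = 16444)
q = 89084/3 (q = (13254 + 16444) - 10/3 = 29698 - 10/3 = 89084/3 ≈ 29695.)
q - 1*(-7675) = 89084/3 - 1*(-7675) = 89084/3 + 7675 = 112109/3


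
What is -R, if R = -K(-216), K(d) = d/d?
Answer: 1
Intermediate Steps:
K(d) = 1
R = -1 (R = -1*1 = -1)
-R = -1*(-1) = 1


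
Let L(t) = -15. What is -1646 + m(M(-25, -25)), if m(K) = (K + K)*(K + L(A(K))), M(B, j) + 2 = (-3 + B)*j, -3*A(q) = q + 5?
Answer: 951822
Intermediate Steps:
A(q) = -5/3 - q/3 (A(q) = -(q + 5)/3 = -(5 + q)/3 = -5/3 - q/3)
M(B, j) = -2 + j*(-3 + B) (M(B, j) = -2 + (-3 + B)*j = -2 + j*(-3 + B))
m(K) = 2*K*(-15 + K) (m(K) = (K + K)*(K - 15) = (2*K)*(-15 + K) = 2*K*(-15 + K))
-1646 + m(M(-25, -25)) = -1646 + 2*(-2 - 3*(-25) - 25*(-25))*(-15 + (-2 - 3*(-25) - 25*(-25))) = -1646 + 2*(-2 + 75 + 625)*(-15 + (-2 + 75 + 625)) = -1646 + 2*698*(-15 + 698) = -1646 + 2*698*683 = -1646 + 953468 = 951822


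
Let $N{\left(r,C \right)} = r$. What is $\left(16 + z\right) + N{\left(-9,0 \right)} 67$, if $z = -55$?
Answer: $-642$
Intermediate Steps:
$\left(16 + z\right) + N{\left(-9,0 \right)} 67 = \left(16 - 55\right) - 603 = -39 - 603 = -642$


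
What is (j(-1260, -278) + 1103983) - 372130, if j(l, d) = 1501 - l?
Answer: 734614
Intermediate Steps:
(j(-1260, -278) + 1103983) - 372130 = ((1501 - 1*(-1260)) + 1103983) - 372130 = ((1501 + 1260) + 1103983) - 372130 = (2761 + 1103983) - 372130 = 1106744 - 372130 = 734614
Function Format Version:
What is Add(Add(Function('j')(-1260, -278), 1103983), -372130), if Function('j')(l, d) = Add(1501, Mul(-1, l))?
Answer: 734614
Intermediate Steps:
Add(Add(Function('j')(-1260, -278), 1103983), -372130) = Add(Add(Add(1501, Mul(-1, -1260)), 1103983), -372130) = Add(Add(Add(1501, 1260), 1103983), -372130) = Add(Add(2761, 1103983), -372130) = Add(1106744, -372130) = 734614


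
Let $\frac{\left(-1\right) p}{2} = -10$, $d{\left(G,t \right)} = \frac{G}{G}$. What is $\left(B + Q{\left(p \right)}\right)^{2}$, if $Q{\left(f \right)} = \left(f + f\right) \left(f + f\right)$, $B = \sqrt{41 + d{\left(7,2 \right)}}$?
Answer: $\left(1600 + \sqrt{42}\right)^{2} \approx 2.5808 \cdot 10^{6}$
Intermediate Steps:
$d{\left(G,t \right)} = 1$
$p = 20$ ($p = \left(-2\right) \left(-10\right) = 20$)
$B = \sqrt{42}$ ($B = \sqrt{41 + 1} = \sqrt{42} \approx 6.4807$)
$Q{\left(f \right)} = 4 f^{2}$ ($Q{\left(f \right)} = 2 f 2 f = 4 f^{2}$)
$\left(B + Q{\left(p \right)}\right)^{2} = \left(\sqrt{42} + 4 \cdot 20^{2}\right)^{2} = \left(\sqrt{42} + 4 \cdot 400\right)^{2} = \left(\sqrt{42} + 1600\right)^{2} = \left(1600 + \sqrt{42}\right)^{2}$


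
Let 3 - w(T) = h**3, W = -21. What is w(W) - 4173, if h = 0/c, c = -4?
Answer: -4170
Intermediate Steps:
h = 0 (h = 0/(-4) = 0*(-1/4) = 0)
w(T) = 3 (w(T) = 3 - 1*0**3 = 3 - 1*0 = 3 + 0 = 3)
w(W) - 4173 = 3 - 4173 = -4170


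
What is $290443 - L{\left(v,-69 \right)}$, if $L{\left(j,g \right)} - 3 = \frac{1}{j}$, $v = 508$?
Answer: $\frac{147543519}{508} \approx 2.9044 \cdot 10^{5}$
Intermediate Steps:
$L{\left(j,g \right)} = 3 + \frac{1}{j}$
$290443 - L{\left(v,-69 \right)} = 290443 - \left(3 + \frac{1}{508}\right) = 290443 - \frac{1525}{508} = \frac{147543519}{508}$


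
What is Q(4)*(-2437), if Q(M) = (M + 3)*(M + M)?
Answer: -136472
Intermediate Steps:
Q(M) = 2*M*(3 + M) (Q(M) = (3 + M)*(2*M) = 2*M*(3 + M))
Q(4)*(-2437) = (2*4*(3 + 4))*(-2437) = (2*4*7)*(-2437) = 56*(-2437) = -136472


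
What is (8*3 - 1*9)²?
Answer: 225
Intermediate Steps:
(8*3 - 1*9)² = (24 - 9)² = 15² = 225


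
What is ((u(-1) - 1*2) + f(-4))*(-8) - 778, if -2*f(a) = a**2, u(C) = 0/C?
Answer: -698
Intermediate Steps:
u(C) = 0
f(a) = -a**2/2
((u(-1) - 1*2) + f(-4))*(-8) - 778 = ((0 - 1*2) - 1/2*(-4)**2)*(-8) - 778 = ((0 - 2) - 1/2*16)*(-8) - 778 = (-2 - 8)*(-8) - 778 = -10*(-8) - 778 = 80 - 778 = -698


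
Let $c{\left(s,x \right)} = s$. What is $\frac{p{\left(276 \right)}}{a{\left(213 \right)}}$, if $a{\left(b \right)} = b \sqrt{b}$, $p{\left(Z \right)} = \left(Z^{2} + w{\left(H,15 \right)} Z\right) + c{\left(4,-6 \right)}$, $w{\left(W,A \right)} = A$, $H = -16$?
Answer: $\frac{80320 \sqrt{213}}{45369} \approx 25.838$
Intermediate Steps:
$p{\left(Z \right)} = 4 + Z^{2} + 15 Z$ ($p{\left(Z \right)} = \left(Z^{2} + 15 Z\right) + 4 = 4 + Z^{2} + 15 Z$)
$a{\left(b \right)} = b^{\frac{3}{2}}$
$\frac{p{\left(276 \right)}}{a{\left(213 \right)}} = \frac{4 + 276^{2} + 15 \cdot 276}{213^{\frac{3}{2}}} = \frac{4 + 76176 + 4140}{213 \sqrt{213}} = 80320 \frac{\sqrt{213}}{45369} = \frac{80320 \sqrt{213}}{45369}$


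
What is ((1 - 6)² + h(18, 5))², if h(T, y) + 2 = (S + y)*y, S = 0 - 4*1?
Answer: 784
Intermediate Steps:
S = -4 (S = 0 - 4 = -4)
h(T, y) = -2 + y*(-4 + y) (h(T, y) = -2 + (-4 + y)*y = -2 + y*(-4 + y))
((1 - 6)² + h(18, 5))² = ((1 - 6)² + (-2 + 5² - 4*5))² = ((-5)² + (-2 + 25 - 20))² = (25 + 3)² = 28² = 784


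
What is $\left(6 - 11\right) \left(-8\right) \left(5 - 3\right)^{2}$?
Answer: $160$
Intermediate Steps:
$\left(6 - 11\right) \left(-8\right) \left(5 - 3\right)^{2} = \left(6 - 11\right) \left(-8\right) 2^{2} = \left(-5\right) \left(-8\right) 4 = 40 \cdot 4 = 160$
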